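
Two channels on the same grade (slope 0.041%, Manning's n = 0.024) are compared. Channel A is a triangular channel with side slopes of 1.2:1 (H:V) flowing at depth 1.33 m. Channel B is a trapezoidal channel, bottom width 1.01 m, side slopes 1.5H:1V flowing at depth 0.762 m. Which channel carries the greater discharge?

channel A

Channel A: For a triangular section with side slope z = 1.2: A = zy² = 1.2×1.33² = 2.123 m²; P = 2y√(1+z²) = 2×1.33×1.562 = 4.155 m. Hydraulic radius R = A/P = 2.123/4.155 = 0.5109 m. Q_A = (1/0.024)·2.123·0.5109^(2/3)·√0.00041 = 1.144 m³/s.
Channel B: With bottom width b = 1.01 m and side slope z = 1.5: A = (b + zy)y = (1.01 + 1.5×0.762)×0.762 = 1.641 m²; P = b + 2y√(1+z²) = 1.01 + 2×0.762×1.803 = 3.757 m. Hydraulic radius R = A/P = 1.641/3.757 = 0.4366 m. Q_B = (1/0.024)·1.641·0.4366^(2/3)·√0.00041 = 0.7966 m³/s.
Q_A = 1.144 m³/s vs Q_B = 0.7966 m³/s, so channel A carries more.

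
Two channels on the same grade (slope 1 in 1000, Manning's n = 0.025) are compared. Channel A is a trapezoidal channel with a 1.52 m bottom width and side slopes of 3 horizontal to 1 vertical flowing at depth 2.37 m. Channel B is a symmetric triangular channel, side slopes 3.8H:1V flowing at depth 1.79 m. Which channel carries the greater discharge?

Channel A: With bottom width b = 1.52 m and side slope z = 3: A = (b + zy)y = (1.52 + 3×2.37)×2.37 = 20.45 m²; P = b + 2y√(1+z²) = 1.52 + 2×2.37×3.162 = 16.51 m. Hydraulic radius R = A/P = 20.45/16.51 = 1.239 m. Q_A = (1/0.025)·20.45·1.239^(2/3)·√0.001 = 29.84 m³/s.
Channel B: For a triangular section with side slope z = 3.8: A = zy² = 3.8×1.79² = 12.18 m²; P = 2y√(1+z²) = 2×1.79×3.929 = 14.07 m. Hydraulic radius R = A/P = 12.18/14.07 = 0.8655 m. Q_B = (1/0.025)·12.18·0.8655^(2/3)·√0.001 = 13.99 m³/s.
Q_A = 29.84 m³/s vs Q_B = 13.99 m³/s, so channel A carries more.

channel A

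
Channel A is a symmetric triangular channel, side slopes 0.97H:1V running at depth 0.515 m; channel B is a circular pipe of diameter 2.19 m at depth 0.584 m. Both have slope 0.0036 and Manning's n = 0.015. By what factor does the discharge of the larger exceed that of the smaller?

4.8

Channel A: For a triangular section with side slope z = 0.97: A = zy² = 0.97×0.515² = 0.2573 m²; P = 2y√(1+z²) = 2×0.515×1.393 = 1.435 m. Hydraulic radius R = A/P = 0.2573/1.435 = 0.1793 m. Q_A = (1/0.015)·0.2573·0.1793^(2/3)·√0.0036 = 0.3272 m³/s.
Channel B: For a circular section of diameter D = 2.19 m at depth y = 0.584 m, the central angle is θ = 2 arccos(1 − 2y/D) = 2.171 rad. Then A = (D²/8)(θ − sin θ) = 0.8064 m² and P = Dθ/2 = 2.377 m. Hydraulic radius R = A/P = 0.8064/2.377 = 0.3393 m. Q_B = (1/0.015)·0.8064·0.3393^(2/3)·√0.0036 = 1.569 m³/s.
The larger discharge is 1.569 m³/s and the smaller is 0.3272 m³/s; the ratio is 4.8.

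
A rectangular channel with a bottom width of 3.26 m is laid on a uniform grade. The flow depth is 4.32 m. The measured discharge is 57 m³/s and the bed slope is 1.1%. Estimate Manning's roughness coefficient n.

n = 0.029

Flow area A = b·y = 3.26 × 4.32 = 14.08 m². Wetted perimeter P = b + 2y = 3.26 + 2×4.32 = 11.9 m.
Hydraulic radius R = A/P = 14.08/11.9 = 1.183 m.
Rearranging Manning's equation: n = (1/Q) A R^(2/3) S^(1/2) = (1/57) × 14.08 × 1.183^(2/3) × √0.011 = 0.029.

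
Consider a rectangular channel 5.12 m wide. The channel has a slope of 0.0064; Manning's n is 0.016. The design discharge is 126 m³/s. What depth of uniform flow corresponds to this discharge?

Manning's equation rearranged: A R^(2/3) = nQ / (1·√S) = 0.016 × 126 / (√0.0064) = 25.2.
Trying y = 3.17 m: A R^(2/3) = 20.47 — low.
Trying y = 4.61 m: A R^(2/3) = 32.9 — high.
Trying y = 3.73 m: A R^(2/3) = 25.23 — ≈ 25.2.

y_n = 3.73 m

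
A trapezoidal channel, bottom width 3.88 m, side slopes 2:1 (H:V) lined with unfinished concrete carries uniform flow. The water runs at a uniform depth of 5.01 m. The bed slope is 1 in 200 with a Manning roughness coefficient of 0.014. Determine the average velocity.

V = 9.67 m/s

With bottom width b = 3.88 m and side slope z = 2: A = (b + zy)y = (3.88 + 2×5.01)×5.01 = 69.64 m²; P = b + 2y√(1+z²) = 3.88 + 2×5.01×2.236 = 26.29 m.
Hydraulic radius R = A/P = 69.64/26.29 = 2.649 m.
From Manning's equation, V = (1/n) R^(2/3) S^(1/2) = (1/0.014) × 2.649^(2/3) × 0.005^(1/2) = 9.67 m/s.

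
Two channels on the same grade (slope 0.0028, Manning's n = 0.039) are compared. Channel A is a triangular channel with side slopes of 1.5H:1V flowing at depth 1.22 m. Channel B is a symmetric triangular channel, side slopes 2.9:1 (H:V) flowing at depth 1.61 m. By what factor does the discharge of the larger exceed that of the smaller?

4.41

Channel A: For a triangular section with side slope z = 1.5: A = zy² = 1.5×1.22² = 2.233 m²; P = 2y√(1+z²) = 2×1.22×1.803 = 4.399 m. Hydraulic radius R = A/P = 2.233/4.399 = 0.5076 m. Q_A = (1/0.039)·2.233·0.5076^(2/3)·√0.0028 = 1.927 m³/s.
Channel B: For a triangular section with side slope z = 2.9: A = zy² = 2.9×1.61² = 7.517 m²; P = 2y√(1+z²) = 2×1.61×3.068 = 9.878 m. Hydraulic radius R = A/P = 7.517/9.878 = 0.761 m. Q_B = (1/0.039)·7.517·0.761^(2/3)·√0.0028 = 8.502 m³/s.
The larger discharge is 8.502 m³/s and the smaller is 1.927 m³/s; the ratio is 4.41.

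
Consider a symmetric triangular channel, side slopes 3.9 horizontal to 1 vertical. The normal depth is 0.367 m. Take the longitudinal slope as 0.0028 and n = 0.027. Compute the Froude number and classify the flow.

subcritical

For a triangular section with side slope z = 3.9: A = zy² = 3.9×0.367² = 0.5253 m²; P = 2y√(1+z²) = 2×0.367×4.026 = 2.955 m.
Hydraulic radius R = A/P = 0.5253/2.955 = 0.1777 m.
V = (1/n) R^(2/3) √S = (1/0.027) × 0.1777^(2/3) × √0.0028 = 0.6196 m/s. Hydraulic depth D_h = A/T = 0.5253/2.863 = 0.1835 m.
Froude number Fr = V/√(g·D_h) = 0.6196/√(9.81×0.1835) = 0.462, which is less than 1, so the flow is subcritical.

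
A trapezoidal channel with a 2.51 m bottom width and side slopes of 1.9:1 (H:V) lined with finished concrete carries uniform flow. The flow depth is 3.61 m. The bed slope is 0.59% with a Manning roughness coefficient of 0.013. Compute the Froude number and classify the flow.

With bottom width b = 2.51 m and side slope z = 1.9: A = (b + zy)y = (2.51 + 1.9×3.61)×3.61 = 33.82 m²; P = b + 2y√(1+z²) = 2.51 + 2×3.61×2.147 = 18.01 m.
Hydraulic radius R = A/P = 33.82/18.01 = 1.878 m.
V = (1/n) R^(2/3) √S = (1/0.013) × 1.878^(2/3) × √0.0059 = 8.993 m/s. Hydraulic depth D_h = A/T = 33.82/16.23 = 2.084 m.
Froude number Fr = V/√(g·D_h) = 8.993/√(9.81×2.084) = 1.99, which is greater than 1, so the flow is supercritical.

supercritical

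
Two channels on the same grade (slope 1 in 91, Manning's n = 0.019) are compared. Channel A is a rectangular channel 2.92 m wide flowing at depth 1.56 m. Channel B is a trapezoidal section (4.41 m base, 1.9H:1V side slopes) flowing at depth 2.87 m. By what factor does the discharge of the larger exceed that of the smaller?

10.6

Channel A: Flow area A = b·y = 2.92 × 1.56 = 4.555 m². Wetted perimeter P = b + 2y = 2.92 + 2×1.56 = 6.04 m. Hydraulic radius R = A/P = 4.555/6.04 = 0.7542 m. Q_A = (1/0.019)·4.555·0.7542^(2/3)·√0.01099 = 20.82 m³/s.
Channel B: With bottom width b = 4.41 m and side slope z = 1.9: A = (b + zy)y = (4.41 + 1.9×2.87)×2.87 = 28.31 m²; P = b + 2y√(1+z²) = 4.41 + 2×2.87×2.147 = 16.73 m. Hydraulic radius R = A/P = 28.31/16.73 = 1.692 m. Q_B = (1/0.019)·28.31·1.692^(2/3)·√0.01099 = 221.7 m³/s.
The larger discharge is 221.7 m³/s and the smaller is 20.82 m³/s; the ratio is 10.6.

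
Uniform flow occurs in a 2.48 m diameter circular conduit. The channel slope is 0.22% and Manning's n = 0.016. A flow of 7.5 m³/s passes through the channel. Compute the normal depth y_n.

Manning's equation rearranged: A R^(2/3) = nQ / (1·√S) = 0.016 × 7.5 / (√0.0022) = 2.558.
At y = 1.22 m: A R^(2/3) = 1.708 — low.
At y = 1.8 m: A R^(2/3) = 3.079 — high.
At y = 1.57 m: A R^(2/3) = 2.557 — close enough.

y_n = 1.57 m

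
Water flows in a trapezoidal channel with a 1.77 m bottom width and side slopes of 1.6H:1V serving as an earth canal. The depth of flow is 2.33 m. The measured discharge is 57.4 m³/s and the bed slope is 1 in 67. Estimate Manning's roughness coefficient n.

With bottom width b = 1.77 m and side slope z = 1.6: A = (b + zy)y = (1.77 + 1.6×2.33)×2.33 = 12.81 m²; P = b + 2y√(1+z²) = 1.77 + 2×2.33×1.887 = 10.56 m.
Hydraulic radius R = A/P = 12.81/10.56 = 1.213 m.
Rearranging Manning's equation: n = (1/Q) A R^(2/3) S^(1/2) = (1/57.4) × 12.81 × 1.213^(2/3) × √0.01493 = 0.031.

n = 0.031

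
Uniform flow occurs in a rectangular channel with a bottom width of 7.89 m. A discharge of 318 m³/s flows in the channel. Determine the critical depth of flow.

For a rectangular channel, critical depth y_c = (q²/g)^(1/3) where q = Q/b = 318/7.89 = 40.3 m²/s.
So y_c = (40.3²/9.81)^(1/3) = 5.49 m.

y_c = 5.49 m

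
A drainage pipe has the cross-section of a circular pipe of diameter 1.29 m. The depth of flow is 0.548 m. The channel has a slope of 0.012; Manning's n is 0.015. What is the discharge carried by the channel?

Q = 1.69 m³/s

For a circular section of diameter D = 1.29 m at depth y = 0.548 m, the central angle is θ = 2 arccos(1 − 2y/D) = 2.84 rad. Then A = (D²/8)(θ − sin θ) = 0.5288 m² and P = Dθ/2 = 1.832 m.
Hydraulic radius R = A/P = 0.5288/1.832 = 0.2887 m.
Manning's equation: Q = (1/n) A R^(2/3) S^(1/2) = (1/0.015) × 0.5288 × 0.2887^(2/3) × 0.012^(1/2) = 1.69 m³/s.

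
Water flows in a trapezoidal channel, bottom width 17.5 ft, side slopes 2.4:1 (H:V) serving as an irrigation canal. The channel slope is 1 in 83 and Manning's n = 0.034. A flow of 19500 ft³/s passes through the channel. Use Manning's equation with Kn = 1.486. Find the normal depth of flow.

Manning's equation rearranged: A R^(2/3) = nQ / (1.486·√S) = 0.034 × 19500 / (1.486 × √0.01205) = 4065.
Try y = 19.5 ft: A R^(2/3) = 6030 — high.
Try y = 13 ft: A R^(2/3) = 2413 — low.
Try y = 16.4 ft: A R^(2/3) = 4056 — close enough.

y_n = 16.4 ft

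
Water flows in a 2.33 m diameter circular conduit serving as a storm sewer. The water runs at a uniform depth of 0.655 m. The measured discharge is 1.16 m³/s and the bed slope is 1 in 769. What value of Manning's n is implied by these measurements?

For a circular section of diameter D = 2.33 m at depth y = 0.655 m, the central angle is θ = 2 arccos(1 − 2y/D) = 2.235 rad. Then A = (D²/8)(θ − sin θ) = 0.9828 m² and P = Dθ/2 = 2.604 m.
Hydraulic radius R = A/P = 0.9828/2.604 = 0.3774 m.
Rearranging Manning's equation: n = (1/Q) A R^(2/3) S^(1/2) = (1/1.16) × 0.9828 × 0.3774^(2/3) × √0.0013 = 0.016.

n = 0.016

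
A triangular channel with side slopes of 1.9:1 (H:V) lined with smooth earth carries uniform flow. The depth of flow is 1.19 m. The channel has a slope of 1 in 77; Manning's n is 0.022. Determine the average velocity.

V = 3.38 m/s

For a triangular section with side slope z = 1.9: A = zy² = 1.9×1.19² = 2.691 m²; P = 2y√(1+z²) = 2×1.19×2.147 = 5.11 m.
Hydraulic radius R = A/P = 2.691/5.11 = 0.5265 m.
From Manning's equation, V = (1/n) R^(2/3) S^(1/2) = (1/0.022) × 0.5265^(2/3) × 0.01299^(1/2) = 3.38 m/s.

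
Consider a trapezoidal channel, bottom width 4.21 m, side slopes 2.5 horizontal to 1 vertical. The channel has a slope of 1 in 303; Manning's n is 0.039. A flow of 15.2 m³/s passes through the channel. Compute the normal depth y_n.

Manning's equation rearranged: A R^(2/3) = nQ / (1·√S) = 0.039 × 15.2 / (√0.0033) = 10.32.
Trying y = 1.71 m: A R^(2/3) = 15.29 — too large.
Trying y = 0.961 m: A R^(2/3) = 4.9 — too small.
Trying y = 1.41 m: A R^(2/3) = 10.35 — ≈ 10.32.

y_n = 1.41 m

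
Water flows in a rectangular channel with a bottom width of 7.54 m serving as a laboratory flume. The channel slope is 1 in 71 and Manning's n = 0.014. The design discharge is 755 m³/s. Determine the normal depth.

y_n = 6.59 m

Manning's equation rearranged: A R^(2/3) = nQ / (1·√S) = 0.014 × 755 / (√0.01408) = 89.06.
Trying y = 8.36 m: A R^(2/3) = 119.1 — high.
Trying y = 6.59 m: A R^(2/3) = 89.02 — ≈ 89.06.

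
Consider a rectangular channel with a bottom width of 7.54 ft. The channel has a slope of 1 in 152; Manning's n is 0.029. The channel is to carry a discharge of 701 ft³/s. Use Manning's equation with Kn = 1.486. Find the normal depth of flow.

y_n = 11.2 ft

Manning's equation rearranged: A R^(2/3) = nQ / (1.486·√S) = 0.029 × 701 / (1.486 × √0.006579) = 168.7.
Trying y = 7.91 ft: A R^(2/3) = 111.4 — too small.
Trying y = 12.2 ft: A R^(2/3) = 186.2 — too large.
Trying y = 11.2 ft: A R^(2/3) = 168.6 — close enough.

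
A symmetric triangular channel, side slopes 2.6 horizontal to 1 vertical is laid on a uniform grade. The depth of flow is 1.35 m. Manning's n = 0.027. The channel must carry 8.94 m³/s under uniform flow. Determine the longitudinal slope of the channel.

S = 0.0048

For a triangular section with side slope z = 2.6: A = zy² = 2.6×1.35² = 4.739 m²; P = 2y√(1+z²) = 2×1.35×2.786 = 7.521 m.
Hydraulic radius R = A/P = 4.739/7.521 = 0.63 m.
From Manning's equation, S = [nQ / (1 A R^(2/3))]² = [0.027 × 8.94 / (1 × 4.739 × 0.63^(2/3))]² = 0.0048.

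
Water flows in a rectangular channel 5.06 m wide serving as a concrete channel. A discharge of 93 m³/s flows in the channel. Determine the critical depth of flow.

For a rectangular channel, critical depth y_c = (q²/g)^(1/3) where q = Q/b = 93/5.06 = 18.38 m²/s.
So y_c = (18.38²/9.81)^(1/3) = 3.25 m.

y_c = 3.25 m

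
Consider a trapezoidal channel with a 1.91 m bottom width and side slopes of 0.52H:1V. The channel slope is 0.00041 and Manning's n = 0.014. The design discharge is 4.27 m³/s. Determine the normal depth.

y_n = 1.39 m

Manning's equation rearranged: A R^(2/3) = nQ / (1·√S) = 0.014 × 4.27 / (√0.00041) = 2.952.
Trying y = 1.24 m: A R^(2/3) = 2.434 — short.
Trying y = 1.66 m: A R^(2/3) = 4.015 — over.
Trying y = 1.39 m: A R^(2/3) = 2.955 — close enough.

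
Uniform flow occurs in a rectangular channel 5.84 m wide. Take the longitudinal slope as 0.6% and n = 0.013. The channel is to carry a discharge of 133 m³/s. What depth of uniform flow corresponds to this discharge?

Manning's equation rearranged: A R^(2/3) = nQ / (1·√S) = 0.013 × 133 / (√0.006) = 22.32.
At y = 2.21 m: A R^(2/3) = 15.04 — short.
At y = 3.77 m: A R^(2/3) = 30.69 — over.
At y = 2.96 m: A R^(2/3) = 22.35 — close enough.

y_n = 2.96 m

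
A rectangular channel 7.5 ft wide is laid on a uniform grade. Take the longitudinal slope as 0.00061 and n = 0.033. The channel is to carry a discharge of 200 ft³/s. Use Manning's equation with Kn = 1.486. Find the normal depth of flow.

Manning's equation rearranged: A R^(2/3) = nQ / (1.486·√S) = 0.033 × 200 / (1.486 × √0.00061) = 179.8.
Trying y = 9.65 ft: A R^(2/3) = 140.4 — short.
Trying y = 11.9 ft: A R^(2/3) = 179.5 — close enough.

y_n = 11.9 ft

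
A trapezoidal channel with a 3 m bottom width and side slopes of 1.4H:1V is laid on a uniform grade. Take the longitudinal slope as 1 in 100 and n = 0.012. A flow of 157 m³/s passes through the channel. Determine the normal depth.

Manning's equation rearranged: A R^(2/3) = nQ / (1·√S) = 0.012 × 157 / (√0.01) = 18.84.
Try y = 1.85 m: A R^(2/3) = 11.05 — low.
Try y = 2.41 m: A R^(2/3) = 18.86 — ≈ 18.84.

y_n = 2.41 m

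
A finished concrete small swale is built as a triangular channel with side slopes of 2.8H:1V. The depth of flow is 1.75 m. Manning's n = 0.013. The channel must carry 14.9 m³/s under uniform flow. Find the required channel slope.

For a triangular section with side slope z = 2.8: A = zy² = 2.8×1.75² = 8.575 m²; P = 2y√(1+z²) = 2×1.75×2.973 = 10.41 m.
Hydraulic radius R = A/P = 8.575/10.41 = 0.824 m.
From Manning's equation, S = [nQ / (1 A R^(2/3))]² = [0.013 × 14.9 / (1 × 8.575 × 0.824^(2/3))]² = 0.00066.

S = 0.00066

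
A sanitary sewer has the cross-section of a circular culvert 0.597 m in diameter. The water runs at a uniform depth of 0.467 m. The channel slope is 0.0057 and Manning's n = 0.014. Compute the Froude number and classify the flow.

subcritical

For a circular section of diameter D = 0.597 m at depth y = 0.467 m, the central angle is θ = 2 arccos(1 − 2y/D) = 4.341 rad. Then A = (D²/8)(θ − sin θ) = 0.2349 m² and P = Dθ/2 = 1.296 m.
Hydraulic radius R = A/P = 0.2349/1.296 = 0.1813 m.
V = (1/n) R^(2/3) √S = (1/0.014) × 0.1813^(2/3) × √0.0057 = 1.727 m/s. Hydraulic depth D_h = A/T = 0.2349/0.4928 = 0.4767 m.
Froude number Fr = V/√(g·D_h) = 1.727/√(9.81×0.4767) = 0.799, which is less than 1, so the flow is subcritical.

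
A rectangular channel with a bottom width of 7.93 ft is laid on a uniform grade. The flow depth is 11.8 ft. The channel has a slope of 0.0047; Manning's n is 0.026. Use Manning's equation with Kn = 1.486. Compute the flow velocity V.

V = 8.09 ft/s

Flow area A = b·y = 7.93 × 11.8 = 93.57 ft². Wetted perimeter P = b + 2y = 7.93 + 2×11.8 = 31.53 ft.
Hydraulic radius R = A/P = 93.57/31.53 = 2.968 ft.
From Manning's equation, V = (1.486/n) R^(2/3) S^(1/2) = (1.486/0.026) × 2.968^(2/3) × 0.0047^(1/2) = 8.09 ft/s.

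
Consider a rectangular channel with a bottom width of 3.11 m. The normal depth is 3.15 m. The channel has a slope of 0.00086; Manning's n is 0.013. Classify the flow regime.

subcritical

Flow area A = b·y = 3.11 × 3.15 = 9.796 m². Wetted perimeter P = b + 2y = 3.11 + 2×3.15 = 9.41 m.
Hydraulic radius R = A/P = 9.796/9.41 = 1.041 m.
V = (1/n) R^(2/3) √S = (1/0.013) × 1.041^(2/3) × √0.00086 = 2.317 m/s. Hydraulic depth D_h = A/T = 9.796/3.11 = 3.15 m.
Froude number Fr = V/√(g·D_h) = 2.317/√(9.81×3.15) = 0.417, which is less than 1, so the flow is subcritical.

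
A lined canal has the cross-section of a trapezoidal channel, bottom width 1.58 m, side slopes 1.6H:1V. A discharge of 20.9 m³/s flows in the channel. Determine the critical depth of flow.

At critical depth, Q² T / (g A³) = 1, i.e. A³/T = Q²/g = 20.9²/9.81 = 44.53.
Try y = 1.8 m: A³/T = 70.49 — high.
Try y = 1.29 m: A³/T = 18.2 — low.
Try y = 1.61 m: A³/T = 44.5 — close enough.

y_c = 1.61 m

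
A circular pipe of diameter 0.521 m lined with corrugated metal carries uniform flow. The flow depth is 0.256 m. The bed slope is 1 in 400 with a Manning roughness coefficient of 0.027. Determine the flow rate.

Q = 0.0492 m³/s

For a circular section of diameter D = 0.521 m at depth y = 0.256 m, the central angle is θ = 2 arccos(1 − 2y/D) = 3.107 rad. Then A = (D²/8)(θ − sin θ) = 0.1043 m² and P = Dθ/2 = 0.8094 m.
Hydraulic radius R = A/P = 0.1043/0.8094 = 0.1288 m.
Manning's equation: Q = (1/n) A R^(2/3) S^(1/2) = (1/0.027) × 0.1043 × 0.1288^(2/3) × 0.0025^(1/2) = 0.0492 m³/s.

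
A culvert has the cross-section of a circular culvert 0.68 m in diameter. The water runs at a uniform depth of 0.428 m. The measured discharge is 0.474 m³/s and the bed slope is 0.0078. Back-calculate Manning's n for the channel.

For a circular section of diameter D = 0.68 m at depth y = 0.428 m, the central angle is θ = 2 arccos(1 − 2y/D) = 3.665 rad. Then A = (D²/8)(θ − sin θ) = 0.2407 m² and P = Dθ/2 = 1.246 m.
Hydraulic radius R = A/P = 0.2407/1.246 = 0.1932 m.
Rearranging Manning's equation: n = (1/Q) A R^(2/3) S^(1/2) = (1/0.474) × 0.2407 × 0.1932^(2/3) × √0.0078 = 0.015.

n = 0.015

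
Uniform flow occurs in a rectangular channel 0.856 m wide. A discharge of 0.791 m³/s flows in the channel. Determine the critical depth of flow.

For a rectangular channel, critical depth y_c = (q²/g)^(1/3) where q = Q/b = 0.791/0.856 = 0.9241 m²/s.
So y_c = (0.9241²/9.81)^(1/3) = 0.443 m.

y_c = 0.443 m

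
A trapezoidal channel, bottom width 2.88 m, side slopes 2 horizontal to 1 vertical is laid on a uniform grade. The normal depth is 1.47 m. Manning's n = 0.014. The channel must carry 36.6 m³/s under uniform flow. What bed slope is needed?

With bottom width b = 2.88 m and side slope z = 2: A = (b + zy)y = (2.88 + 2×1.47)×1.47 = 8.555 m²; P = b + 2y√(1+z²) = 2.88 + 2×1.47×2.236 = 9.454 m.
Hydraulic radius R = A/P = 8.555/9.454 = 0.9049 m.
From Manning's equation, S = [nQ / (1 A R^(2/3))]² = [0.014 × 36.6 / (1 × 8.555 × 0.9049^(2/3))]² = 0.0041.

S = 0.0041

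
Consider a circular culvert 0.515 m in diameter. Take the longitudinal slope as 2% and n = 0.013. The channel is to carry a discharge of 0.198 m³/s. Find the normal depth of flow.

Manning's equation rearranged: A R^(2/3) = nQ / (1·√S) = 0.013 × 0.198 / (√0.02) = 0.0182.
At y = 0.238 m: A R^(2/3) = 0.02318 — too large.
At y = 0.142 m: A R^(2/3) = 0.008825 — too small.
At y = 0.208 m: A R^(2/3) = 0.01822 — matches.

y_n = 0.208 m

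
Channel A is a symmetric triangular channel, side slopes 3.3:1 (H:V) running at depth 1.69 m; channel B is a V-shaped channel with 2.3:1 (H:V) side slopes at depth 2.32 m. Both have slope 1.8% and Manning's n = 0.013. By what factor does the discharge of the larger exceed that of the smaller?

Channel A: For a triangular section with side slope z = 3.3: A = zy² = 3.3×1.69² = 9.425 m²; P = 2y√(1+z²) = 2×1.69×3.448 = 11.65 m. Hydraulic radius R = A/P = 9.425/11.65 = 0.8087 m. Q_A = (1/0.013)·9.425·0.8087^(2/3)·√0.018 = 84.43 m³/s.
Channel B: For a triangular section with side slope z = 2.3: A = zy² = 2.3×2.32² = 12.38 m²; P = 2y√(1+z²) = 2×2.32×2.508 = 11.64 m. Hydraulic radius R = A/P = 12.38/11.64 = 1.064 m. Q_B = (1/0.013)·12.38·1.064^(2/3)·√0.018 = 133.1 m³/s.
The larger discharge is 133.1 m³/s and the smaller is 84.43 m³/s; the ratio is 1.58.

1.58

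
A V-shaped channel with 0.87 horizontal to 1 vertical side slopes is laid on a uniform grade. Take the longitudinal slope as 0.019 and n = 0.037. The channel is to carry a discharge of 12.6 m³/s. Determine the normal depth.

Manning's equation rearranged: A R^(2/3) = nQ / (1·√S) = 0.037 × 12.6 / (√0.019) = 3.382.
Try y = 2.51 m: A R^(2/3) = 4.816 — too large.
Try y = 1.78 m: A R^(2/3) = 1.926 — too small.
Try y = 2.2 m: A R^(2/3) = 3.389 — ≈ 3.382.

y_n = 2.2 m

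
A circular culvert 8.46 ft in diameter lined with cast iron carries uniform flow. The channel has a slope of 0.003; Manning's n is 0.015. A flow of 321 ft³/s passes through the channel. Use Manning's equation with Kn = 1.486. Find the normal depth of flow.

Manning's equation rearranged: A R^(2/3) = nQ / (1.486·√S) = 0.015 × 321 / (1.486 × √0.003) = 59.16.
Try y = 5.58 ft: A R^(2/3) = 71.53 — over.
Try y = 4.25 ft: A R^(2/3) = 46.68 — short.
Try y = 4.91 ft: A R^(2/3) = 59.1 — ≈ 59.16.

y_n = 4.91 ft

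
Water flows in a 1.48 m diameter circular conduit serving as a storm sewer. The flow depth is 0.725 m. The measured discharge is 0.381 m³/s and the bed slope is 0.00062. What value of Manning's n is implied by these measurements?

n = 0.028

For a circular section of diameter D = 1.48 m at depth y = 0.725 m, the central angle is θ = 2 arccos(1 − 2y/D) = 3.101 rad. Then A = (D²/8)(θ − sin θ) = 0.838 m² and P = Dθ/2 = 2.295 m.
Hydraulic radius R = A/P = 0.838/2.295 = 0.3652 m.
Rearranging Manning's equation: n = (1/Q) A R^(2/3) S^(1/2) = (1/0.381) × 0.838 × 0.3652^(2/3) × √0.00062 = 0.028.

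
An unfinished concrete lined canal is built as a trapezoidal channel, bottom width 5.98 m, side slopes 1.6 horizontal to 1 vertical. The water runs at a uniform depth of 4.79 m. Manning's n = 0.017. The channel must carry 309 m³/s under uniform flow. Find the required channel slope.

With bottom width b = 5.98 m and side slope z = 1.6: A = (b + zy)y = (5.98 + 1.6×4.79)×4.79 = 65.35 m²; P = b + 2y√(1+z²) = 5.98 + 2×4.79×1.887 = 24.06 m.
Hydraulic radius R = A/P = 65.35/24.06 = 2.717 m.
From Manning's equation, S = [nQ / (1 A R^(2/3))]² = [0.017 × 309 / (1 × 65.35 × 2.717^(2/3))]² = 0.0017.

S = 0.0017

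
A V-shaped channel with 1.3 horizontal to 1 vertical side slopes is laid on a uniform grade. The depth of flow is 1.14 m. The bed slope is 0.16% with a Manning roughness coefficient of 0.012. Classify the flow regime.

subcritical

For a triangular section with side slope z = 1.3: A = zy² = 1.3×1.14² = 1.689 m²; P = 2y√(1+z²) = 2×1.14×1.64 = 3.739 m.
Hydraulic radius R = A/P = 1.689/3.739 = 0.4518 m.
V = (1/n) R^(2/3) √S = (1/0.012) × 0.4518^(2/3) × √0.0016 = 1.963 m/s. Hydraulic depth D_h = A/T = 1.689/2.964 = 0.57 m.
Froude number Fr = V/√(g·D_h) = 1.963/√(9.81×0.57) = 0.83, which is less than 1, so the flow is subcritical.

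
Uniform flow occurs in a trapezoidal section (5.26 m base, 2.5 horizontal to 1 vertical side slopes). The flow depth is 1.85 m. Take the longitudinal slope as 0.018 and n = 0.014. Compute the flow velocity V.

With bottom width b = 5.26 m and side slope z = 2.5: A = (b + zy)y = (5.26 + 2.5×1.85)×1.85 = 18.29 m²; P = b + 2y√(1+z²) = 5.26 + 2×1.85×2.693 = 15.22 m.
Hydraulic radius R = A/P = 18.29/15.22 = 1.201 m.
From Manning's equation, V = (1/n) R^(2/3) S^(1/2) = (1/0.014) × 1.201^(2/3) × 0.018^(1/2) = 10.8 m/s.

V = 10.8 m/s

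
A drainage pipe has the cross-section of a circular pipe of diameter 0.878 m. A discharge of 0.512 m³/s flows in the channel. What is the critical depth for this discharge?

y_c = 0.42 m

At critical depth, Q² T / (g A³) = 1, i.e. A³/T = Q²/g = 0.512²/9.81 = 0.02672.
Trying y = 0.315 m: A³/T = 0.008847 — short.
Trying y = 0.489 m: A³/T = 0.04771 — over.
Trying y = 0.42 m: A³/T = 0.02668 — close enough.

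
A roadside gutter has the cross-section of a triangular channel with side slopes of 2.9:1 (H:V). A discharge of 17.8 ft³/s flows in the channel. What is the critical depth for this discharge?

At critical depth, Q² T / (g A³) = 1, i.e. A³/T = Q²/g = 17.8²/32.2 = 9.84.
Trying y = 0.96 ft: A³/T = 3.429 — low.
Trying y = 1.19 ft: A³/T = 10.03 — matches.

y_c = 1.19 ft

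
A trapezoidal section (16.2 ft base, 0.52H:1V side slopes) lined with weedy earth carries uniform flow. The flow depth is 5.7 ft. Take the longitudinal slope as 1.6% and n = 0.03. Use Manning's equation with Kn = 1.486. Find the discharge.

With bottom width b = 16.2 ft and side slope z = 0.52: A = (b + zy)y = (16.2 + 0.52×5.7)×5.7 = 109.2 ft²; P = b + 2y√(1+z²) = 16.2 + 2×5.7×1.127 = 29.05 ft.
Hydraulic radius R = A/P = 109.2/29.05 = 3.76 ft.
Manning's equation: Q = (1.486/n) A R^(2/3) S^(1/2) = (1.486/0.03) × 109.2 × 3.76^(2/3) × 0.016^(1/2) = 1660 ft³/s.

Q = 1660 ft³/s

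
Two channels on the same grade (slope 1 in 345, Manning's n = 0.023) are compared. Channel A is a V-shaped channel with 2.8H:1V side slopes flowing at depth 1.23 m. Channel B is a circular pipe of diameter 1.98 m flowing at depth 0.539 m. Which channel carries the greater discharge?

Channel A: For a triangular section with side slope z = 2.8: A = zy² = 2.8×1.23² = 4.236 m²; P = 2y√(1+z²) = 2×1.23×2.973 = 7.314 m. Hydraulic radius R = A/P = 4.236/7.314 = 0.5792 m. Q_A = (1/0.023)·4.236·0.5792^(2/3)·√0.002899 = 6.89 m³/s.
Channel B: For a circular section of diameter D = 1.98 m at depth y = 0.539 m, the central angle is θ = 2 arccos(1 − 2y/D) = 2.196 rad. Then A = (D²/8)(θ − sin θ) = 0.6785 m² and P = Dθ/2 = 2.174 m. Hydraulic radius R = A/P = 0.6785/2.174 = 0.3121 m. Q_B = (1/0.023)·0.6785·0.3121^(2/3)·√0.002899 = 0.7308 m³/s.
Q_A = 6.89 m³/s vs Q_B = 0.7308 m³/s, so channel A carries more.

channel A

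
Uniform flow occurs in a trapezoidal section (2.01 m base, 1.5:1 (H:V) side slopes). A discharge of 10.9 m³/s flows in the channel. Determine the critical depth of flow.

At critical depth, Q² T / (g A³) = 1, i.e. A³/T = Q²/g = 10.9²/9.81 = 12.11.
Trying y = 1.29 m: A³/T = 22.41 — too large.
Trying y = 0.848 m: A³/T = 4.734 — too small.
Trying y = 1.1 m: A³/T = 12.29 — matches.

y_c = 1.1 m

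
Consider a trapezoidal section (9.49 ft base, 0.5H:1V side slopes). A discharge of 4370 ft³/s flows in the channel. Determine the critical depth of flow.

y_c = 14.5 ft

At critical depth, Q² T / (g A³) = 1, i.e. A³/T = Q²/g = 4370²/32.2 = 593100.
Trying y = 10.4 ft: A³/T = 179300 — short.
Trying y = 16.3 ft: A³/T = 921700 — over.
Trying y = 14.5 ft: A³/T = 596100 — ≈ 593100.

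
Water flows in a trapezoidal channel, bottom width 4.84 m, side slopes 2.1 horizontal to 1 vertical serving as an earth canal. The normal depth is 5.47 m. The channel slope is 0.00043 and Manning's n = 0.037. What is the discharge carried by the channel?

With bottom width b = 4.84 m and side slope z = 2.1: A = (b + zy)y = (4.84 + 2.1×5.47)×5.47 = 89.31 m²; P = b + 2y√(1+z²) = 4.84 + 2×5.47×2.326 = 30.29 m.
Hydraulic radius R = A/P = 89.31/30.29 = 2.949 m.
Manning's equation: Q = (1/n) A R^(2/3) S^(1/2) = (1/0.037) × 89.31 × 2.949^(2/3) × 0.00043^(1/2) = 103 m³/s.

Q = 103 m³/s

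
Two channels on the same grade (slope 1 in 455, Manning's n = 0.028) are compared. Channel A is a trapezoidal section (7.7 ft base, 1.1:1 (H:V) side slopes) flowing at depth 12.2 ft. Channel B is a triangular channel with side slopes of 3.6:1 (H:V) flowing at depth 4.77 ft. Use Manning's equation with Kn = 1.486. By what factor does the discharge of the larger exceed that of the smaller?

Channel A: With bottom width b = 7.7 ft and side slope z = 1.1: A = (b + zy)y = (7.7 + 1.1×12.2)×12.2 = 257.7 ft²; P = b + 2y√(1+z²) = 7.7 + 2×12.2×1.487 = 43.97 ft. Hydraulic radius R = A/P = 257.7/43.97 = 5.86 ft. Q_A = (1.486/0.028)·257.7·5.86^(2/3)·√0.002198 = 2084 ft³/s.
Channel B: For a triangular section with side slope z = 3.6: A = zy² = 3.6×4.77² = 81.91 ft²; P = 2y√(1+z²) = 2×4.77×3.736 = 35.64 ft. Hydraulic radius R = A/P = 81.91/35.64 = 2.298 ft. Q_B = (1.486/0.028)·81.91·2.298^(2/3)·√0.002198 = 354.9 ft³/s.
The larger discharge is 2084 ft³/s and the smaller is 354.9 ft³/s; the ratio is 5.87.

5.87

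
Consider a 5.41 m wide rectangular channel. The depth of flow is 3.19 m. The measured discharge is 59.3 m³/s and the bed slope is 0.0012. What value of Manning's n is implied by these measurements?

Flow area A = b·y = 5.41 × 3.19 = 17.26 m². Wetted perimeter P = b + 2y = 5.41 + 2×3.19 = 11.79 m.
Hydraulic radius R = A/P = 17.26/11.79 = 1.464 m.
Rearranging Manning's equation: n = (1/Q) A R^(2/3) S^(1/2) = (1/59.3) × 17.26 × 1.464^(2/3) × √0.0012 = 0.013.

n = 0.013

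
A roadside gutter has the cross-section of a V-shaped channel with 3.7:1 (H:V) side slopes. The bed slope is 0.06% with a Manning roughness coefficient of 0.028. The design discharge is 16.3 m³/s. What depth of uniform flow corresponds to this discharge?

y_n = 2.2 m

Manning's equation rearranged: A R^(2/3) = nQ / (1·√S) = 0.028 × 16.3 / (√0.0006) = 18.63.
Try y = 2.4 m: A R^(2/3) = 23.51 — too large.
Try y = 1.88 m: A R^(2/3) = 12.26 — too small.
Try y = 2.2 m: A R^(2/3) = 18.64 — close enough.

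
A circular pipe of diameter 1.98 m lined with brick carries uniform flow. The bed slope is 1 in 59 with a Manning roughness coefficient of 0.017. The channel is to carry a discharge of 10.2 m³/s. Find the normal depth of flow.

y_n = 1.21 m

Manning's equation rearranged: A R^(2/3) = nQ / (1·√S) = 0.017 × 10.2 / (√0.01695) = 1.332.
Trying y = 1.45 m: A R^(2/3) = 1.708 — too large.
Trying y = 1.21 m: A R^(2/3) = 1.331 — ≈ 1.332.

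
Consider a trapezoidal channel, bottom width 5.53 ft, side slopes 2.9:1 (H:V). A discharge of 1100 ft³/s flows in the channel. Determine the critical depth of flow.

y_c = 5.3 ft

At critical depth, Q² T / (g A³) = 1, i.e. A³/T = Q²/g = 1100²/32.2 = 37580.
Trying y = 6.21 ft: A³/T = 75180 — over.
Trying y = 4.6 ft: A³/T = 20300 — short.
Trying y = 5.3 ft: A³/T = 37470 — matches.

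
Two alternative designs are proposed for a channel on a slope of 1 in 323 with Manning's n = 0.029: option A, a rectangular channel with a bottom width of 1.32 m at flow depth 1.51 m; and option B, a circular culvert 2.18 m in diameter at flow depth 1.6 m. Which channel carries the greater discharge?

channel B

Channel A: Flow area A = b·y = 1.32 × 1.51 = 1.993 m². Wetted perimeter P = b + 2y = 1.32 + 2×1.51 = 4.34 m. Hydraulic radius R = A/P = 1.993/4.34 = 0.4593 m. Q_A = (1/0.029)·1.993·0.4593^(2/3)·√0.003096 = 2.276 m³/s.
Channel B: For a circular section of diameter D = 2.18 m at depth y = 1.6 m, the central angle is θ = 2 arccos(1 − 2y/D) = 4.115 rad. Then A = (D²/8)(θ − sin θ) = 2.936 m² and P = Dθ/2 = 4.486 m. Hydraulic radius R = A/P = 2.936/4.486 = 0.6545 m. Q_B = (1/0.029)·2.936·0.6545^(2/3)·√0.003096 = 4.247 m³/s.
Q_A = 2.276 m³/s vs Q_B = 4.247 m³/s, so channel B carries more.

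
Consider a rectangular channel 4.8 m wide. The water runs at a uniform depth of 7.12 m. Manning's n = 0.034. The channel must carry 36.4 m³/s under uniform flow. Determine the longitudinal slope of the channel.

S = 0.000601

Flow area A = b·y = 4.8 × 7.12 = 34.18 m². Wetted perimeter P = b + 2y = 4.8 + 2×7.12 = 19.04 m.
Hydraulic radius R = A/P = 34.18/19.04 = 1.795 m.
From Manning's equation, S = [nQ / (1 A R^(2/3))]² = [0.034 × 36.4 / (1 × 34.18 × 1.795^(2/3))]² = 0.000601.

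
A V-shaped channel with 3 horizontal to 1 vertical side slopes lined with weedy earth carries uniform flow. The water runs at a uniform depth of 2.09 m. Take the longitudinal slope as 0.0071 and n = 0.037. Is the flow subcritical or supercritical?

For a triangular section with side slope z = 3: A = zy² = 3×2.09² = 13.1 m²; P = 2y√(1+z²) = 2×2.09×3.162 = 13.22 m.
Hydraulic radius R = A/P = 13.1/13.22 = 0.9914 m.
V = (1/n) R^(2/3) √S = (1/0.037) × 0.9914^(2/3) × √0.0071 = 2.264 m/s. Hydraulic depth D_h = A/T = 13.1/12.54 = 1.045 m.
Froude number Fr = V/√(g·D_h) = 2.264/√(9.81×1.045) = 0.707, which is less than 1, so the flow is subcritical.

subcritical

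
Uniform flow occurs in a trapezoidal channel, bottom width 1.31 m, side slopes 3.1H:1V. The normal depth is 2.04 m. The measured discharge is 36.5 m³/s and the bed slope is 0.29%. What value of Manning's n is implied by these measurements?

With bottom width b = 1.31 m and side slope z = 3.1: A = (b + zy)y = (1.31 + 3.1×2.04)×2.04 = 15.57 m²; P = b + 2y√(1+z²) = 1.31 + 2×2.04×3.257 = 14.6 m.
Hydraulic radius R = A/P = 15.57/14.6 = 1.067 m.
Rearranging Manning's equation: n = (1/Q) A R^(2/3) S^(1/2) = (1/36.5) × 15.57 × 1.067^(2/3) × √0.0029 = 0.024.

n = 0.024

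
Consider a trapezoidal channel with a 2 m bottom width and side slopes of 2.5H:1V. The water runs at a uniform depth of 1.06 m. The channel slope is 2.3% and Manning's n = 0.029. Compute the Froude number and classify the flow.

With bottom width b = 2 m and side slope z = 2.5: A = (b + zy)y = (2 + 2.5×1.06)×1.06 = 4.929 m²; P = b + 2y√(1+z²) = 2 + 2×1.06×2.693 = 7.708 m.
Hydraulic radius R = A/P = 4.929/7.708 = 0.6394 m.
V = (1/n) R^(2/3) √S = (1/0.029) × 0.6394^(2/3) × √0.023 = 3.882 m/s. Hydraulic depth D_h = A/T = 4.929/7.3 = 0.6752 m.
Froude number Fr = V/√(g·D_h) = 3.882/√(9.81×0.6752) = 1.51, which is greater than 1, so the flow is supercritical.

supercritical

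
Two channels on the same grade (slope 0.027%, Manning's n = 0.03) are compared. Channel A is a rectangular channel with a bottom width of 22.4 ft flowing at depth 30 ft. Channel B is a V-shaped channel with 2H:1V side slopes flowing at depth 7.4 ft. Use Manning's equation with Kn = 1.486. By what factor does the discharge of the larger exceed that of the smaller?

Channel A: Flow area A = b·y = 22.4 × 30 = 672 ft². Wetted perimeter P = b + 2y = 22.4 + 2×30 = 82.4 ft. Hydraulic radius R = A/P = 672/82.4 = 8.155 ft. Q_A = (1.486/0.03)·672·8.155^(2/3)·√0.00027 = 2216 ft³/s.
Channel B: For a triangular section with side slope z = 2: A = zy² = 2×7.4² = 109.5 ft²; P = 2y√(1+z²) = 2×7.4×2.236 = 33.09 ft. Hydraulic radius R = A/P = 109.5/33.09 = 3.309 ft. Q_B = (1.486/0.03)·109.5·3.309^(2/3)·√0.00027 = 198 ft³/s.
The larger discharge is 2216 ft³/s and the smaller is 198 ft³/s; the ratio is 11.2.

11.2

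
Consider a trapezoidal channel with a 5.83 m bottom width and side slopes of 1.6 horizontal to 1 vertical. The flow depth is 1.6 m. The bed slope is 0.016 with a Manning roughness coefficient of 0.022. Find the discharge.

Q = 83.8 m³/s

With bottom width b = 5.83 m and side slope z = 1.6: A = (b + zy)y = (5.83 + 1.6×1.6)×1.6 = 13.42 m²; P = b + 2y√(1+z²) = 5.83 + 2×1.6×1.887 = 11.87 m.
Hydraulic radius R = A/P = 13.42/11.87 = 1.131 m.
Manning's equation: Q = (1/n) A R^(2/3) S^(1/2) = (1/0.022) × 13.42 × 1.131^(2/3) × 0.016^(1/2) = 83.8 m³/s.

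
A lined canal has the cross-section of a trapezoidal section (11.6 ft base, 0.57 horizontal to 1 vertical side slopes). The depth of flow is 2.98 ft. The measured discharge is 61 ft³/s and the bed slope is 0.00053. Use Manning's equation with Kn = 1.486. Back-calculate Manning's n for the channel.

With bottom width b = 11.6 ft and side slope z = 0.57: A = (b + zy)y = (11.6 + 0.57×2.98)×2.98 = 39.63 ft²; P = b + 2y√(1+z²) = 11.6 + 2×2.98×1.151 = 18.46 ft.
Hydraulic radius R = A/P = 39.63/18.46 = 2.147 ft.
Rearranging Manning's equation: n = (1.486/Q) A R^(2/3) S^(1/2) = (1.486/61) × 39.63 × 2.147^(2/3) × √0.00053 = 0.037.

n = 0.037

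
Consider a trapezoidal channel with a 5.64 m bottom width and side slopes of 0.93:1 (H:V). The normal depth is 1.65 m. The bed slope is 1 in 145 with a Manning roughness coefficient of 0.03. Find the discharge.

With bottom width b = 5.64 m and side slope z = 0.93: A = (b + zy)y = (5.64 + 0.93×1.65)×1.65 = 11.84 m²; P = b + 2y√(1+z²) = 5.64 + 2×1.65×1.366 = 10.15 m.
Hydraulic radius R = A/P = 11.84/10.15 = 1.167 m.
Manning's equation: Q = (1/n) A R^(2/3) S^(1/2) = (1/0.03) × 11.84 × 1.167^(2/3) × 0.006897^(1/2) = 36.3 m³/s.

Q = 36.3 m³/s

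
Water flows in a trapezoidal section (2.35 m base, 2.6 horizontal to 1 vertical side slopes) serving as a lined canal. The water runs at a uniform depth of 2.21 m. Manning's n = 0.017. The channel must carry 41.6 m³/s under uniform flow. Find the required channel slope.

S = 0.0012

With bottom width b = 2.35 m and side slope z = 2.6: A = (b + zy)y = (2.35 + 2.6×2.21)×2.21 = 17.89 m²; P = b + 2y√(1+z²) = 2.35 + 2×2.21×2.786 = 14.66 m.
Hydraulic radius R = A/P = 17.89/14.66 = 1.22 m.
From Manning's equation, S = [nQ / (1 A R^(2/3))]² = [0.017 × 41.6 / (1 × 17.89 × 1.22^(2/3))]² = 0.0012.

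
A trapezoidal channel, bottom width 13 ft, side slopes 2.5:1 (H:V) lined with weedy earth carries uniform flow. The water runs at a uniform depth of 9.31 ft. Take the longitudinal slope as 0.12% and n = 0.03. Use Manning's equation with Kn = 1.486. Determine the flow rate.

Q = 1770 ft³/s

With bottom width b = 13 ft and side slope z = 2.5: A = (b + zy)y = (13 + 2.5×9.31)×9.31 = 337.7 ft²; P = b + 2y√(1+z²) = 13 + 2×9.31×2.693 = 63.14 ft.
Hydraulic radius R = A/P = 337.7/63.14 = 5.349 ft.
Manning's equation: Q = (1.486/n) A R^(2/3) S^(1/2) = (1.486/0.03) × 337.7 × 5.349^(2/3) × 0.0012^(1/2) = 1770 ft³/s.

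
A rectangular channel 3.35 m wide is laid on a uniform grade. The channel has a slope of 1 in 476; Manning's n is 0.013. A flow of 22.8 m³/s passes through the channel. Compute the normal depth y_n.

Manning's equation rearranged: A R^(2/3) = nQ / (1·√S) = 0.013 × 22.8 / (√0.002101) = 6.467.
Try y = 1.52 m: A R^(2/3) = 4.377 — short.
Try y = 2.23 m: A R^(2/3) = 7.252 — over.
Try y = 2.04 m: A R^(2/3) = 6.463 — matches.

y_n = 2.04 m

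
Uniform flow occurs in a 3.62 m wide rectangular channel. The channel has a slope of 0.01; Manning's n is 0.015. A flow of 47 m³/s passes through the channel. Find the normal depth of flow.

y_n = 2.01 m

Manning's equation rearranged: A R^(2/3) = nQ / (1·√S) = 0.015 × 47 / (√0.01) = 7.05.
Try y = 2.38 m: A R^(2/3) = 8.776 — over.
Try y = 1.52 m: A R^(2/3) = 4.845 — short.
Try y = 2.01 m: A R^(2/3) = 7.043 — close enough.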